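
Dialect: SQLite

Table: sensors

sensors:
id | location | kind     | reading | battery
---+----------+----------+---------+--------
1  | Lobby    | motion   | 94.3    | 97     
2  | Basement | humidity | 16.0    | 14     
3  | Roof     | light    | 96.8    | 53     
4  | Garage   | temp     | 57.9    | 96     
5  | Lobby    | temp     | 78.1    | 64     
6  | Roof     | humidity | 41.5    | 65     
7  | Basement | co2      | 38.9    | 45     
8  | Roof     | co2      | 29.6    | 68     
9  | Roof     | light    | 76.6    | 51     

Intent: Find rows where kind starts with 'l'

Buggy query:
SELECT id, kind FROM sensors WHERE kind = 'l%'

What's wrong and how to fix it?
Bug: '=' compares the literal string including the % character; pattern matching needs LIKE

Fix: Use LIKE for wildcard pattern matching

Corrected query:
SELECT id, kind FROM sensors WHERE kind LIKE 'l%'

Result:
id | kind 
---+------
3  | light
9  | light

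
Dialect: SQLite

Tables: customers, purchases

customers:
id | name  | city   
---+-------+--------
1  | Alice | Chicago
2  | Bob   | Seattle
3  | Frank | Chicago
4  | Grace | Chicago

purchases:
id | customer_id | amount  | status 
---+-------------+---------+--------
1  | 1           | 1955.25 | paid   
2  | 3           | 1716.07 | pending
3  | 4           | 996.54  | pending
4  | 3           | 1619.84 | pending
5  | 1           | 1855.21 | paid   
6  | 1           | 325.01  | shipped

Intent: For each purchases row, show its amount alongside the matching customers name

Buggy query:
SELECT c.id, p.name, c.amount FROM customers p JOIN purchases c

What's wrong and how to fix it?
Bug: JOIN with no ON clause produces a cartesian product; every purchases row pairs with every customers row

Fix: Specify the join condition linking the foreign key to the parent id

Corrected query:
SELECT c.id, p.name, c.amount FROM customers p JOIN purchases c ON c.customer_id = p.id

Result:
id | name  | amount 
---+-------+--------
1  | Alice | 1955.25
2  | Frank | 1716.07
3  | Grace | 996.54 
4  | Frank | 1619.84
5  | Alice | 1855.21
6  | Alice | 325.01 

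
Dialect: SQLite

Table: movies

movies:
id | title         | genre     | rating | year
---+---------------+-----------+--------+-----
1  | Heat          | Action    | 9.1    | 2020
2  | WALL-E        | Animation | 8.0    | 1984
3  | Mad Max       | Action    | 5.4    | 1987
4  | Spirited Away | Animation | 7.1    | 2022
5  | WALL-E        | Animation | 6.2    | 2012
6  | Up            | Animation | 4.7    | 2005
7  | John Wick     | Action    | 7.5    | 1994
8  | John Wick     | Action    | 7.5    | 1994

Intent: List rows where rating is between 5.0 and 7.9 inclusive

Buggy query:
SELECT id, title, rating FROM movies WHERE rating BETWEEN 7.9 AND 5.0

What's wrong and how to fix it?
Bug: BETWEEN expects the lower bound first; with 7.9 AND 5.0 the range is empty

Fix: Write BETWEEN 5.0 AND 7.9

Corrected query:
SELECT id, title, rating FROM movies WHERE rating BETWEEN 5.0 AND 7.9

Result:
id | title         | rating
---+---------------+-------
3  | Mad Max       | 5.4   
4  | Spirited Away | 7.1   
5  | WALL-E        | 6.2   
7  | John Wick     | 7.5   
8  | John Wick     | 7.5   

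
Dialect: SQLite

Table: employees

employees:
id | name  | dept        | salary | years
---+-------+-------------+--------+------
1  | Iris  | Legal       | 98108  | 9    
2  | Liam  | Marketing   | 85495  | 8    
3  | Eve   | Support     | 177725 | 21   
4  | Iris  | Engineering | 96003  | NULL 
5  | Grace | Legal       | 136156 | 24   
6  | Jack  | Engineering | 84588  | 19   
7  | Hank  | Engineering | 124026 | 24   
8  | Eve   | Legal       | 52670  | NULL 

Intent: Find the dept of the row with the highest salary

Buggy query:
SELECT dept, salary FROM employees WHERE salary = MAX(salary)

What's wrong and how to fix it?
Bug: WHERE is evaluated per row; an aggregate over the whole table isn't defined there

Fix: Wrap MAX in a scalar subquery so WHERE compares against a single value

Corrected query:
SELECT dept, salary FROM employees WHERE salary = (SELECT MAX(salary) FROM employees)

Result:
dept    | salary
--------+-------
Support | 177725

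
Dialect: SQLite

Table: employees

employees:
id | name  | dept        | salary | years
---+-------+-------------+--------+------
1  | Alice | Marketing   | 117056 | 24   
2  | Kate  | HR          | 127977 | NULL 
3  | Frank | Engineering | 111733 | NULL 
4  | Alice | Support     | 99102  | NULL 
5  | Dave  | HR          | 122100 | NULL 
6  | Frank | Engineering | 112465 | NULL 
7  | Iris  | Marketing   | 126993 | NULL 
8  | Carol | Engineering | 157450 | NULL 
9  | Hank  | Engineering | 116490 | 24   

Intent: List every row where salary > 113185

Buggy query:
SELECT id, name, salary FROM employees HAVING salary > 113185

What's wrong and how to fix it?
Bug: HAVING filters the output of aggregation, but this query has no GROUP BY and no aggregate functions, so SQLite rejects it (HAVING clause on a non-aggregate query); the condition here is per row

Fix: Replace HAVING with WHERE since the condition applies to individual rows

Corrected query:
SELECT id, name, salary FROM employees WHERE salary > 113185

Result:
id | name  | salary
---+-------+-------
1  | Alice | 117056
2  | Kate  | 127977
5  | Dave  | 122100
7  | Iris  | 126993
8  | Carol | 157450
9  | Hank  | 116490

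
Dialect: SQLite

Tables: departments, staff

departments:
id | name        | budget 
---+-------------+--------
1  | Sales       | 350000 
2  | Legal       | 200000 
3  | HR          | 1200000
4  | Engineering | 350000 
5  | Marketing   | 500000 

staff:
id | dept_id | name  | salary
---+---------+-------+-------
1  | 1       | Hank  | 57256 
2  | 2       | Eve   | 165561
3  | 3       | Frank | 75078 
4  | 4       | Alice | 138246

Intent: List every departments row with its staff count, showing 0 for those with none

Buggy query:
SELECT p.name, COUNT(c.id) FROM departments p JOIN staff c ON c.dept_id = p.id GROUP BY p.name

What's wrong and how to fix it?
Bug: INNER JOIN drops departments rows that have no matching staff rows

Fix: Use LEFT JOIN so parents without children still appear (COUNT(c.id) gives 0)

Corrected query:
SELECT p.name, COUNT(c.id) FROM departments p LEFT JOIN staff c ON c.dept_id = p.id GROUP BY p.name

Result:
name        | COUNT(c.id)
------------+------------
Engineering | 1          
HR          | 1          
Legal       | 1          
Marketing   | 0          
Sales       | 1          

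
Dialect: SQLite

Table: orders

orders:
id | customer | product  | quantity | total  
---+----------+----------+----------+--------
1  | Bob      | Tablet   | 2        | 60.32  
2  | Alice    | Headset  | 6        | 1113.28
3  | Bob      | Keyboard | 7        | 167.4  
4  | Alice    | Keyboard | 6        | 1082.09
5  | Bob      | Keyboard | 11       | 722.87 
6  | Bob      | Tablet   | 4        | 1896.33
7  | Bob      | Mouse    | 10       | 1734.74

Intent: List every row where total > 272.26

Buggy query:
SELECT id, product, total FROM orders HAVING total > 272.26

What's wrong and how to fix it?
Bug: This is a non-aggregate query (no GROUP BY, no aggregates), so in SQLite the HAVING clause is invalid here; a row-level condition belongs in WHERE

Fix: Replace HAVING with WHERE since the condition applies to individual rows

Corrected query:
SELECT id, product, total FROM orders WHERE total > 272.26

Result:
id | product  | total  
---+----------+--------
2  | Headset  | 1113.28
4  | Keyboard | 1082.09
5  | Keyboard | 722.87 
6  | Tablet   | 1896.33
7  | Mouse    | 1734.74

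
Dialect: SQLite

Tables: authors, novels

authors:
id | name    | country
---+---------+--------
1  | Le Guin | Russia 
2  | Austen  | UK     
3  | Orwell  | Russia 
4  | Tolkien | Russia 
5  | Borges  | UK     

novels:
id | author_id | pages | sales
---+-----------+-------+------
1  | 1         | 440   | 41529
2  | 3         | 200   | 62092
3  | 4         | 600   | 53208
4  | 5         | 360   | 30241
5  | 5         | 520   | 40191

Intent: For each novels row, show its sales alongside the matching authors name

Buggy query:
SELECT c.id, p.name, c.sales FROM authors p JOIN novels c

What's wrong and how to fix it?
Bug: Missing join condition: each novels row is matched to all authors rows instead of just its own

Fix: Add ON c.author_id = p.id to the JOIN

Corrected query:
SELECT c.id, p.name, c.sales FROM authors p JOIN novels c ON c.author_id = p.id

Result:
id | name    | sales
---+---------+------
1  | Le Guin | 41529
2  | Orwell  | 62092
3  | Tolkien | 53208
4  | Borges  | 30241
5  | Borges  | 40191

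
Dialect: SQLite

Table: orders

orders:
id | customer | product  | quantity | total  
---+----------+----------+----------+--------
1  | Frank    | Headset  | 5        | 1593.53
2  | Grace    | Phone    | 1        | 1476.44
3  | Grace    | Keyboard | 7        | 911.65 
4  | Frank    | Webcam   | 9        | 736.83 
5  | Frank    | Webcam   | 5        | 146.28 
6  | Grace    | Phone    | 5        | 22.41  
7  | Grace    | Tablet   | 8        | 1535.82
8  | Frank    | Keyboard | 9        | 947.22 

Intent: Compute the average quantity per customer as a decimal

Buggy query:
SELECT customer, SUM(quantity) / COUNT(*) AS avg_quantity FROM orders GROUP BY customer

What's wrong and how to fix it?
Bug: SUM(quantity) and COUNT(*) are both integers; the division truncates the fractional part

Fix: Cast one side to REAL so the division keeps the fractional part

Corrected query:
SELECT customer, SUM(quantity) * 1.0 / COUNT(*) AS avg_quantity FROM orders GROUP BY customer

Result:
customer | avg_quantity
---------+-------------
Frank    | 7           
Grace    | 5.25        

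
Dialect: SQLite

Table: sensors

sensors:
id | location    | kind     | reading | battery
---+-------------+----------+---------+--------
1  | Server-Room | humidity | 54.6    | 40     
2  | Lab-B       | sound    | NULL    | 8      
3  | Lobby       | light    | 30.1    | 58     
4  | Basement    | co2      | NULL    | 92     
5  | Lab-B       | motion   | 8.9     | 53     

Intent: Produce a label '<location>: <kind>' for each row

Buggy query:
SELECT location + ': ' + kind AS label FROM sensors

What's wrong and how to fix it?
Bug: SQLite uses || for string concatenation; + coerces text to numbers (yielding 0)

Fix: Replace + with || to concatenate text

Corrected query:
SELECT location || ': ' || kind AS label FROM sensors

Result:
label                
---------------------
Server-Room: humidity
Lab-B: sound         
Lobby: light         
Basement: co2        
Lab-B: motion        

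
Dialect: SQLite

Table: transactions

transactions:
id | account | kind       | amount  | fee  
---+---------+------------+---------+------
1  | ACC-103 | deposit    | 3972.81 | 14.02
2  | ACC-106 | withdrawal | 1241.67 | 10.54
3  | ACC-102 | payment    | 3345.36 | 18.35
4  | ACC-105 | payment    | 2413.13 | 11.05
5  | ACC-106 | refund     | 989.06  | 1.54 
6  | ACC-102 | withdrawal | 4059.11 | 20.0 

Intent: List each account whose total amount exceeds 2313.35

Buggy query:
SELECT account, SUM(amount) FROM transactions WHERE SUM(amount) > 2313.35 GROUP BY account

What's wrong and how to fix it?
Bug: WHERE runs before GROUP BY, so aggregates aren't available there

Fix: Use HAVING (which filters groups after aggregation) instead of WHERE

Corrected query:
SELECT account, SUM(amount) FROM transactions GROUP BY account HAVING SUM(amount) > 2313.35

Result:
account | SUM(amount)
--------+------------
ACC-102 | 7404.47    
ACC-103 | 3972.81    
ACC-105 | 2413.13    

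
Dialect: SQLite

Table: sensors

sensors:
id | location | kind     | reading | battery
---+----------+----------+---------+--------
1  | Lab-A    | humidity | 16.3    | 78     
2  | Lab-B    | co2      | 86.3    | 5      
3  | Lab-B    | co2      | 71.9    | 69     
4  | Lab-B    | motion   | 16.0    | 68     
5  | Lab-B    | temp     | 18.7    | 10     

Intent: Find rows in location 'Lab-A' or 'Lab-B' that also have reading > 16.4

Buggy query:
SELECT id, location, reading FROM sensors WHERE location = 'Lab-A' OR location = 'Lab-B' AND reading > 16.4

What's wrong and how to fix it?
Bug: Without parentheses, AND is evaluated before OR, so the reading filter only applies to the 'Lab-B' branch

Fix: Group the OR with parentheses (or use IN), then AND the threshold

Corrected query:
SELECT id, location, reading FROM sensors WHERE (location = 'Lab-A' OR location = 'Lab-B') AND reading > 16.4

Result:
id | location | reading
---+----------+--------
2  | Lab-B    | 86.3   
3  | Lab-B    | 71.9   
5  | Lab-B    | 18.7   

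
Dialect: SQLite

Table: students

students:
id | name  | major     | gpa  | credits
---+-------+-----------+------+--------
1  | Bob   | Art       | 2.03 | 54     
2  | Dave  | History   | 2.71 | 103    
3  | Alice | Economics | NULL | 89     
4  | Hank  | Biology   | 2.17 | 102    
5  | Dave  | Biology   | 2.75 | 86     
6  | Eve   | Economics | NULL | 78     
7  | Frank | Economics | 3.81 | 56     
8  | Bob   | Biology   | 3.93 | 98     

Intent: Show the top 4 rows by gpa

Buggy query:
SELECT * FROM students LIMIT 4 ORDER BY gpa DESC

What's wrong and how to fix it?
Bug: ORDER BY cannot follow LIMIT; LIMIT is the final clause

Fix: Sort with ORDER BY, then apply LIMIT

Corrected query:
SELECT * FROM students ORDER BY gpa DESC LIMIT 4

Result:
id | name  | major     | gpa  | credits
---+-------+-----------+------+--------
8  | Bob   | Biology   | 3.93 | 98     
7  | Frank | Economics | 3.81 | 56     
5  | Dave  | Biology   | 2.75 | 86     
2  | Dave  | History   | 2.71 | 103    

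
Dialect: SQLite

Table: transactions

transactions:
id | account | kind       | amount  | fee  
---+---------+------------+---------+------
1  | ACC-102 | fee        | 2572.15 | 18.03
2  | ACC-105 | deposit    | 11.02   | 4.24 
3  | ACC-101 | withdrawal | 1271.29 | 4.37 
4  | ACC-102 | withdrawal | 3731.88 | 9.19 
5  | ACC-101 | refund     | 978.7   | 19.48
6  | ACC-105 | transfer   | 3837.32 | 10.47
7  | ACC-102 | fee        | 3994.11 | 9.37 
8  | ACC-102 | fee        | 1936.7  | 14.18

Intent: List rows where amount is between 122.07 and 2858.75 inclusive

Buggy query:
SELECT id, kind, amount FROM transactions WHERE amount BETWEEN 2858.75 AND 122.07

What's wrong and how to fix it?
Bug: BETWEEN expects the lower bound first; with 2858.75 AND 122.07 the range is empty

Fix: Swap the bounds so the smaller value comes first

Corrected query:
SELECT id, kind, amount FROM transactions WHERE amount BETWEEN 122.07 AND 2858.75

Result:
id | kind       | amount 
---+------------+--------
1  | fee        | 2572.15
3  | withdrawal | 1271.29
5  | refund     | 978.7  
8  | fee        | 1936.7 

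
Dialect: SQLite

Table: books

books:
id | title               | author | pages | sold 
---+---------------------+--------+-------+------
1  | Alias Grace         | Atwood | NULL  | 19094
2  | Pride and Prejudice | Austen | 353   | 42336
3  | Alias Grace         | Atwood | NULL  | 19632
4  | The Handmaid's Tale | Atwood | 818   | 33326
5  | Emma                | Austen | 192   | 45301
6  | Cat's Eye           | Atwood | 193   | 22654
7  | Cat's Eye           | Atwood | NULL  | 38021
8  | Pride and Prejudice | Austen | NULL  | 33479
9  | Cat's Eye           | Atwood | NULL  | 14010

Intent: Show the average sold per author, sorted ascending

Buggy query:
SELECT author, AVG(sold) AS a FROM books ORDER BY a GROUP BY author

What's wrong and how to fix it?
Bug: GROUP BY must precede ORDER BY

Fix: Move ORDER BY to the end, after GROUP BY

Corrected query:
SELECT author, AVG(sold) AS a FROM books GROUP BY author ORDER BY a

Result:
author | a           
-------+-------------
Atwood | 24456.166667
Austen | 40372       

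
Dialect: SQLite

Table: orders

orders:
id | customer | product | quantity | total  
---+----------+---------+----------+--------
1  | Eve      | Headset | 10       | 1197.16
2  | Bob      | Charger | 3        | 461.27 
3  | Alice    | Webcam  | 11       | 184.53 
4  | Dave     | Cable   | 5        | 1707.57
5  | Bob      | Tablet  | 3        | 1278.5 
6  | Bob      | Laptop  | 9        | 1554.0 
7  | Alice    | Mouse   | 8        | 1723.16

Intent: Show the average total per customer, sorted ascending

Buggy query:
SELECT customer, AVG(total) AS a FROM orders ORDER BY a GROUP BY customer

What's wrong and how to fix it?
Bug: ORDER BY appears before GROUP BY; SQL clause order requires GROUP BY first

Fix: Move ORDER BY to the end, after GROUP BY

Corrected query:
SELECT customer, AVG(total) AS a FROM orders GROUP BY customer ORDER BY a

Result:
customer | a          
---------+------------
Alice    | 953.845    
Bob      | 1097.923333
Eve      | 1197.16    
Dave     | 1707.57    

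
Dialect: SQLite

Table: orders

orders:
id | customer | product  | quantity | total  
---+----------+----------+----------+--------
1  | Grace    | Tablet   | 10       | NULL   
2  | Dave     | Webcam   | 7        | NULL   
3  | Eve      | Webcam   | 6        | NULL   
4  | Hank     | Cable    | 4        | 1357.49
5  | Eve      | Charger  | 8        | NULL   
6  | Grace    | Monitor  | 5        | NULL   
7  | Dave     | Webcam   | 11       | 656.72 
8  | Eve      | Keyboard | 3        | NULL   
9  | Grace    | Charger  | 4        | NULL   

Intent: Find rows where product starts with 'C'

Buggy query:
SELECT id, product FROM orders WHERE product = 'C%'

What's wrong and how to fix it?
Bug: Wildcards only work with LIKE; '=' treats '%' as a literal character

Fix: Use LIKE for wildcard pattern matching

Corrected query:
SELECT id, product FROM orders WHERE product LIKE 'C%'

Result:
id | product
---+--------
4  | Cable  
5  | Charger
9  | Charger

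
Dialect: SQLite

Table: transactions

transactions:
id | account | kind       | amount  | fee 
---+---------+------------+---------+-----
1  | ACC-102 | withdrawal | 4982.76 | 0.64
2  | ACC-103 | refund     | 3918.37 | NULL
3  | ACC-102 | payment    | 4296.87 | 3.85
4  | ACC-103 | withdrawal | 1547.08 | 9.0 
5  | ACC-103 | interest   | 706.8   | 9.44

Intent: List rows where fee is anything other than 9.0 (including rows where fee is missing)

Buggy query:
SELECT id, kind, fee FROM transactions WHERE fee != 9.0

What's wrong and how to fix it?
Bug: 'fee != 9.0' is unknown when fee is NULL, so NULL rows are silently excluded

Fix: Handle NULL separately with IS NULL alongside the inequality

Corrected query:
SELECT id, kind, fee FROM transactions WHERE fee != 9.0 OR fee IS NULL

Result:
id | kind       | fee 
---+------------+-----
1  | withdrawal | 0.64
2  | refund     | NULL
3  | payment    | 3.85
5  | interest   | 9.44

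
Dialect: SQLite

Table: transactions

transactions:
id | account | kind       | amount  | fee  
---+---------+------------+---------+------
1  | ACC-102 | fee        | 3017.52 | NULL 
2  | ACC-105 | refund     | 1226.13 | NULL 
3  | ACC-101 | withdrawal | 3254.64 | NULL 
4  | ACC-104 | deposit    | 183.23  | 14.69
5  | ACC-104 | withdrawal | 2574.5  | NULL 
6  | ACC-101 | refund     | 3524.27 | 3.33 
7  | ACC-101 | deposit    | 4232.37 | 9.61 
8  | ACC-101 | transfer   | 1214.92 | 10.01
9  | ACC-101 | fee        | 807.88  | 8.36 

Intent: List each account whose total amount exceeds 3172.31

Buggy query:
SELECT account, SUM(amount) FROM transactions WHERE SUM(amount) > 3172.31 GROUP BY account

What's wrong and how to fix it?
Bug: SUM(amount) is an aggregate, but WHERE filters rows before aggregation

Fix: Use HAVING (which filters groups after aggregation) instead of WHERE

Corrected query:
SELECT account, SUM(amount) FROM transactions GROUP BY account HAVING SUM(amount) > 3172.31

Result:
account | SUM(amount)
--------+------------
ACC-101 | 13034.08   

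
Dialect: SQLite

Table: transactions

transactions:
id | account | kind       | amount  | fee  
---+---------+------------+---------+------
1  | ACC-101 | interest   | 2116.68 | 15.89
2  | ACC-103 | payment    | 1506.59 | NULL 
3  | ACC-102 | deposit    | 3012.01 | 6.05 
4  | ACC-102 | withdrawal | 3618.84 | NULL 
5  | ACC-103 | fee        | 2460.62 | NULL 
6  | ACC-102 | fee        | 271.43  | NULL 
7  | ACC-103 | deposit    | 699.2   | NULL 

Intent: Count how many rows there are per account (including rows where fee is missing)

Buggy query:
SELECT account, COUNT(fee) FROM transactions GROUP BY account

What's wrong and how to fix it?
Bug: COUNT(column) counts non-NULL values only; rows with NULL fee aren't counted

Fix: Use COUNT(*) to count all rows regardless of NULL

Corrected query:
SELECT account, COUNT(*) FROM transactions GROUP BY account

Result:
account | COUNT(*)
--------+---------
ACC-101 | 1       
ACC-102 | 3       
ACC-103 | 3       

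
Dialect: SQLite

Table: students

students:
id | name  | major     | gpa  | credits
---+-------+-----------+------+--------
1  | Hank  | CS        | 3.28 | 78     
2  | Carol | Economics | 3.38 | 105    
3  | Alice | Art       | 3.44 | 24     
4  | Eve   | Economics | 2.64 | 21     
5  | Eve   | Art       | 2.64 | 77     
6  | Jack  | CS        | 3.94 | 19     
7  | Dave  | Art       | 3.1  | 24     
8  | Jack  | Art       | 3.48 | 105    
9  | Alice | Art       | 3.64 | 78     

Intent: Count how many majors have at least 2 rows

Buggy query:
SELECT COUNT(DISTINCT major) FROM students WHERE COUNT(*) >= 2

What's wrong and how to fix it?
Bug: WHERE filters individual rows, not groups, so a group-level COUNT is invalid there

Fix: Group first with HAVING COUNT(*) >= 2, then COUNT the resulting groups

Corrected query:
SELECT COUNT(*) FROM (SELECT major FROM students GROUP BY major HAVING COUNT(*) >= 2)

Result:
COUNT(*)
--------
3       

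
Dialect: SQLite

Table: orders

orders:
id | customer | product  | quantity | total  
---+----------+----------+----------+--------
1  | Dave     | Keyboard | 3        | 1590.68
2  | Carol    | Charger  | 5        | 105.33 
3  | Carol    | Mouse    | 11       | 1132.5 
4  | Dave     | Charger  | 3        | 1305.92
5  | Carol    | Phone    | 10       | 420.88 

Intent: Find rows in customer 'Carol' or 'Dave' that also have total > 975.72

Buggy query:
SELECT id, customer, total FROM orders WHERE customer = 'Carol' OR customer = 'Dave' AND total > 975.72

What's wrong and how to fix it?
Bug: AND binds tighter than OR, so this parses as customer = 'Carol' OR (customer = 'Dave' AND total > 975.72)

Fix: Group the OR with parentheses (or use IN), then AND the threshold

Corrected query:
SELECT id, customer, total FROM orders WHERE (customer = 'Carol' OR customer = 'Dave') AND total > 975.72

Result:
id | customer | total  
---+----------+--------
1  | Dave     | 1590.68
3  | Carol    | 1132.5 
4  | Dave     | 1305.92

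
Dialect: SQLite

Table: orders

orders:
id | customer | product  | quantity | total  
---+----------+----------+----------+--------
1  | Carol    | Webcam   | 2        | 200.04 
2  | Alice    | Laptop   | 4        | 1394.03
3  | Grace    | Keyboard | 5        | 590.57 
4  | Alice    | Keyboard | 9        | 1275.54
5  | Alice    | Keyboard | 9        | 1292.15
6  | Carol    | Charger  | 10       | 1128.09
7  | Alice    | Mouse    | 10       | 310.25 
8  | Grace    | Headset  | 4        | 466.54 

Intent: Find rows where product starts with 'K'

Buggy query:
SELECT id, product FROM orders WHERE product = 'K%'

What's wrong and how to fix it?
Bug: Wildcards only work with LIKE; '=' treats '%' as a literal character

Fix: Replace '=' with LIKE so 'K%' is treated as a pattern

Corrected query:
SELECT id, product FROM orders WHERE product LIKE 'K%'

Result:
id | product 
---+---------
3  | Keyboard
4  | Keyboard
5  | Keyboard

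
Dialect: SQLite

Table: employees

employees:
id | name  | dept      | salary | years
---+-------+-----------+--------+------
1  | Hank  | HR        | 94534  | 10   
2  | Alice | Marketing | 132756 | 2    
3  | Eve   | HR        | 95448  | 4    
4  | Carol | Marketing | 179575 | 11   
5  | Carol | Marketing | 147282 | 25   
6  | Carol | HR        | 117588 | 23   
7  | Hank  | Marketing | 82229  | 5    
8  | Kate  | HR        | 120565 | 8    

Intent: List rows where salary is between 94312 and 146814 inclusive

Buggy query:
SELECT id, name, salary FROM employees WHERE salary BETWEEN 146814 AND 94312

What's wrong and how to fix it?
Bug: BETWEEN expects the lower bound first; with 146814 AND 94312 the range is empty

Fix: Write BETWEEN 94312 AND 146814

Corrected query:
SELECT id, name, salary FROM employees WHERE salary BETWEEN 94312 AND 146814

Result:
id | name  | salary
---+-------+-------
1  | Hank  | 94534 
2  | Alice | 132756
3  | Eve   | 95448 
6  | Carol | 117588
8  | Kate  | 120565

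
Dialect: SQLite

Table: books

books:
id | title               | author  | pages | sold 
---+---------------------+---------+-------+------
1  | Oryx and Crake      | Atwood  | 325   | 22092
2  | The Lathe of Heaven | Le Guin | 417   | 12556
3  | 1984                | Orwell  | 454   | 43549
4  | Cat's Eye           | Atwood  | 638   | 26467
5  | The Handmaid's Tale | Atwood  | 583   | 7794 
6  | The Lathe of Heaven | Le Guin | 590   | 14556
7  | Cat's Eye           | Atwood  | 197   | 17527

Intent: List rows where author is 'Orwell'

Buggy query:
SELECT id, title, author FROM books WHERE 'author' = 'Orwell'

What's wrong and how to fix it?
Bug: 'author' in single quotes is a string literal, not the column; the comparison is literal-vs-literal and never true

Fix: Remove the quotes around the column name (or use double quotes for an identifier)

Corrected query:
SELECT id, title, author FROM books WHERE author = 'Orwell'

Result:
id | title | author
---+-------+-------
3  | 1984  | Orwell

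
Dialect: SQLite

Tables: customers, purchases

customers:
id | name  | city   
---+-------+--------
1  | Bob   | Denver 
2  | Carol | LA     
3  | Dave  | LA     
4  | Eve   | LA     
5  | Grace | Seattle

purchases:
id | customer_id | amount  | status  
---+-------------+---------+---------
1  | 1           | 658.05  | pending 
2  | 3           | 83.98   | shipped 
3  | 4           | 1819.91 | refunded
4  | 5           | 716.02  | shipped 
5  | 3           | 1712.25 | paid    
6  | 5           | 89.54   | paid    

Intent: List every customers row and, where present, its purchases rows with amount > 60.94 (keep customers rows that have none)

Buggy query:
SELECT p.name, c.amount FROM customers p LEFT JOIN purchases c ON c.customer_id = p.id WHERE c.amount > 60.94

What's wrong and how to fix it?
Bug: Filtering c.amount in WHERE discards the NULL rows produced by LEFT JOIN, turning it into an inner join

Fix: Move the right-table condition into the ON clause so unmatched parents are kept

Corrected query:
SELECT p.name, c.amount FROM customers p LEFT JOIN purchases c ON c.customer_id = p.id AND c.amount > 60.94

Result:
name  | amount 
------+--------
Bob   | 658.05 
Carol | NULL   
Dave  | 83.98  
Dave  | 1712.25
Eve   | 1819.91
Grace | 89.54  
Grace | 716.02 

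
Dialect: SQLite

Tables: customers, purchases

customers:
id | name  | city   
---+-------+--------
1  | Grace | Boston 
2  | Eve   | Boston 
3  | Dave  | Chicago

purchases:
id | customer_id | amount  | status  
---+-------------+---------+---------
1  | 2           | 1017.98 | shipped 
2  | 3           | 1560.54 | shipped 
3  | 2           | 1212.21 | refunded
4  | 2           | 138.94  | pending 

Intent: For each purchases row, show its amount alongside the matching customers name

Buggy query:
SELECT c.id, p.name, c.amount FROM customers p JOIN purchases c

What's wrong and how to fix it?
Bug: Missing join condition: each purchases row is matched to all customers rows instead of just its own

Fix: Add ON c.customer_id = p.id to the JOIN

Corrected query:
SELECT c.id, p.name, c.amount FROM customers p JOIN purchases c ON c.customer_id = p.id

Result:
id | name | amount 
---+------+--------
1  | Eve  | 1017.98
2  | Dave | 1560.54
3  | Eve  | 1212.21
4  | Eve  | 138.94 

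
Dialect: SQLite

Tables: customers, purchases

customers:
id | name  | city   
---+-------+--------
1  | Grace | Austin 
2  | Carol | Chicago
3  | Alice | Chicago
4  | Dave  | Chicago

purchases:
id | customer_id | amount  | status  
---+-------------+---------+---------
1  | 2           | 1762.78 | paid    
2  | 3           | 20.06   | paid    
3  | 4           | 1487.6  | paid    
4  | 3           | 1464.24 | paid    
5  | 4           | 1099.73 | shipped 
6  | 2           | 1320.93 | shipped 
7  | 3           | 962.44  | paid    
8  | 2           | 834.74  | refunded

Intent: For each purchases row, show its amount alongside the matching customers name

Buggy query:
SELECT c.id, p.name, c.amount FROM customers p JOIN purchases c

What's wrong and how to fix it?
Bug: Missing join condition: each purchases row is matched to all customers rows instead of just its own

Fix: Specify the join condition linking the foreign key to the parent id

Corrected query:
SELECT c.id, p.name, c.amount FROM customers p JOIN purchases c ON c.customer_id = p.id

Result:
id | name  | amount 
---+-------+--------
1  | Carol | 1762.78
2  | Alice | 20.06  
3  | Dave  | 1487.6 
4  | Alice | 1464.24
5  | Dave  | 1099.73
6  | Carol | 1320.93
7  | Alice | 962.44 
8  | Carol | 834.74 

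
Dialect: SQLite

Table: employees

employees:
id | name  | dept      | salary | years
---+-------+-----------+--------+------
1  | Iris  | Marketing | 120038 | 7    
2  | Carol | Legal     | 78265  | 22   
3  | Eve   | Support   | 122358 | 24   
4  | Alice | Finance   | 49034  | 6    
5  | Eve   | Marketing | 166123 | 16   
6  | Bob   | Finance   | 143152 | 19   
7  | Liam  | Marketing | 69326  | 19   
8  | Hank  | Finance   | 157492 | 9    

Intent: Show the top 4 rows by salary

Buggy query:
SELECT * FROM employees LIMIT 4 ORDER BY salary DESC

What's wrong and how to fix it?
Bug: LIMIT must come after ORDER BY

Fix: Swap the clauses: ORDER BY first, then LIMIT

Corrected query:
SELECT * FROM employees ORDER BY salary DESC LIMIT 4

Result:
id | name | dept      | salary | years
---+------+-----------+--------+------
5  | Eve  | Marketing | 166123 | 16   
8  | Hank | Finance   | 157492 | 9    
6  | Bob  | Finance   | 143152 | 19   
3  | Eve  | Support   | 122358 | 24   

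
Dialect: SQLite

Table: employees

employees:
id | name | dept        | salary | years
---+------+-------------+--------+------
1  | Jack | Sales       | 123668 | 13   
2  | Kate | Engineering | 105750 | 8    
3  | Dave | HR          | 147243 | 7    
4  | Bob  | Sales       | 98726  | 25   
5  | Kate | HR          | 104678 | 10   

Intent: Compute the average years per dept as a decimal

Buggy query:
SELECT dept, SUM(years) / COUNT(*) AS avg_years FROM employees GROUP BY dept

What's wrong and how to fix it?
Bug: SUM(years) and COUNT(*) are both integers; the division truncates the fractional part

Fix: Multiply by 1.0 (or CAST to REAL) to force floating-point division

Corrected query:
SELECT dept, SUM(years) * 1.0 / COUNT(*) AS avg_years FROM employees GROUP BY dept

Result:
dept        | avg_years
------------+----------
Engineering | 8        
HR          | 8.5      
Sales       | 19       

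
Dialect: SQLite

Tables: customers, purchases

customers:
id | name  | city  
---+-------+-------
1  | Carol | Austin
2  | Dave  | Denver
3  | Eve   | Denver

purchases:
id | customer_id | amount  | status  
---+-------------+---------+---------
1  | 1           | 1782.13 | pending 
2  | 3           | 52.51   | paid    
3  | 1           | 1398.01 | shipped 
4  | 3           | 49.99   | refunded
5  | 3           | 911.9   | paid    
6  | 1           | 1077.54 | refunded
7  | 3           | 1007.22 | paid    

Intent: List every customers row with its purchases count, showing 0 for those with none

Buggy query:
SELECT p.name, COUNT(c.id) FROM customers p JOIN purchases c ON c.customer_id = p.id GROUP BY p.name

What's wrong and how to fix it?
Bug: INNER JOIN drops customers rows that have no matching purchases rows

Fix: Switch to LEFT JOIN to retain unmatched parent rows

Corrected query:
SELECT p.name, COUNT(c.id) FROM customers p LEFT JOIN purchases c ON c.customer_id = p.id GROUP BY p.name

Result:
name  | COUNT(c.id)
------+------------
Carol | 3          
Dave  | 0          
Eve   | 4          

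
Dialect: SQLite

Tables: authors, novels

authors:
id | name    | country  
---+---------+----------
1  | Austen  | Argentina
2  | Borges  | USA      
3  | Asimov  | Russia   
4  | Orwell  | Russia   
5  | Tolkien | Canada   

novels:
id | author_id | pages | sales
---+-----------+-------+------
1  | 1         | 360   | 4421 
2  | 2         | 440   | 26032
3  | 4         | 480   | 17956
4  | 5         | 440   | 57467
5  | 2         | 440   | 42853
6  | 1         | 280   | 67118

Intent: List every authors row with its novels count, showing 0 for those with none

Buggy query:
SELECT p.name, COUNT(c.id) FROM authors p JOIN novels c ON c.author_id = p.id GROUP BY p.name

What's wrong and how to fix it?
Bug: INNER JOIN drops authors rows that have no matching novels rows

Fix: Switch to LEFT JOIN to retain unmatched parent rows

Corrected query:
SELECT p.name, COUNT(c.id) FROM authors p LEFT JOIN novels c ON c.author_id = p.id GROUP BY p.name

Result:
name    | COUNT(c.id)
--------+------------
Asimov  | 0          
Austen  | 2          
Borges  | 2          
Orwell  | 1          
Tolkien | 1          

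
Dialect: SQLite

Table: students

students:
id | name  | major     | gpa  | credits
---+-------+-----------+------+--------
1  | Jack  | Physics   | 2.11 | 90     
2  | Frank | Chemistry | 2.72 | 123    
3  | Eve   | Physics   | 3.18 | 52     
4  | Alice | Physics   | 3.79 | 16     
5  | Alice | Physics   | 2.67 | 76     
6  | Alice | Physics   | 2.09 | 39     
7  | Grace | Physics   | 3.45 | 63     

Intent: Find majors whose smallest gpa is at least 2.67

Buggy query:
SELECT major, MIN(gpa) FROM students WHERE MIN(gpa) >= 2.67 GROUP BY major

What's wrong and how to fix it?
Bug: Aggregates like MIN are computed per group after WHERE runs

Fix: Use HAVING for the per-group MIN condition

Corrected query:
SELECT major, MIN(gpa) FROM students GROUP BY major HAVING MIN(gpa) >= 2.67

Result:
major     | MIN(gpa)
----------+---------
Chemistry | 2.72    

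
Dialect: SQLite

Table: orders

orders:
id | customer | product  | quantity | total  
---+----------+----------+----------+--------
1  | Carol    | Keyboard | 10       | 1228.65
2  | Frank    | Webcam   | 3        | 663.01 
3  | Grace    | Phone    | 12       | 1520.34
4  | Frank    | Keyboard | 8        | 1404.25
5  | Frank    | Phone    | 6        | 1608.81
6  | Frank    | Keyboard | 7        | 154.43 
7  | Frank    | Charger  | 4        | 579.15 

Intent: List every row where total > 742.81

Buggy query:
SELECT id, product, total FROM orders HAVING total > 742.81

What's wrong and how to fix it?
Bug: HAVING filters the output of aggregation, but this query has no GROUP BY and no aggregate functions, so SQLite rejects it (HAVING clause on a non-aggregate query); the condition here is per row

Fix: Replace HAVING with WHERE since the condition applies to individual rows

Corrected query:
SELECT id, product, total FROM orders WHERE total > 742.81

Result:
id | product  | total  
---+----------+--------
1  | Keyboard | 1228.65
3  | Phone    | 1520.34
4  | Keyboard | 1404.25
5  | Phone    | 1608.81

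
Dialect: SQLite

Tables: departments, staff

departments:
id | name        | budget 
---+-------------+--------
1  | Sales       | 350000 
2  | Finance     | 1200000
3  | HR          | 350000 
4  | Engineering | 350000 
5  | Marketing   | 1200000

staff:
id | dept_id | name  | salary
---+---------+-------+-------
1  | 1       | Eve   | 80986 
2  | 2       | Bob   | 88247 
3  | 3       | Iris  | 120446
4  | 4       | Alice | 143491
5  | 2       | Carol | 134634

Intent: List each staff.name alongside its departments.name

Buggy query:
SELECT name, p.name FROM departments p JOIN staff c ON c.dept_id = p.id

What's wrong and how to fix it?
Bug: 'name' exists in both joined tables, so the database can't tell which one is meant

Fix: Qualify the column with its table alias (c.name)

Corrected query:
SELECT c.name, p.name FROM departments p JOIN staff c ON c.dept_id = p.id

Result:
name  | name       
------+------------
Eve   | Sales      
Bob   | Finance    
Iris  | HR         
Alice | Engineering
Carol | Finance    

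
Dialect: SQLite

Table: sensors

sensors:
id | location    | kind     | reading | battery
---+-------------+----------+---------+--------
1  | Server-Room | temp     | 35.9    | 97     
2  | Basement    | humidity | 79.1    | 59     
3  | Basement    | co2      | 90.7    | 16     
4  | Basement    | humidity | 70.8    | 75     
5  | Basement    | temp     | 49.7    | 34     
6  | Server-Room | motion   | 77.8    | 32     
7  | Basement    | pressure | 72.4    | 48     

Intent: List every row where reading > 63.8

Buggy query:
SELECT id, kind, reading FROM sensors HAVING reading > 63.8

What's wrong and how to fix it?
Bug: This is a non-aggregate query (no GROUP BY, no aggregates), so in SQLite the HAVING clause is invalid here; a row-level condition belongs in WHERE

Fix: Use WHERE for row-level filtering

Corrected query:
SELECT id, kind, reading FROM sensors WHERE reading > 63.8

Result:
id | kind     | reading
---+----------+--------
2  | humidity | 79.1   
3  | co2      | 90.7   
4  | humidity | 70.8   
6  | motion   | 77.8   
7  | pressure | 72.4   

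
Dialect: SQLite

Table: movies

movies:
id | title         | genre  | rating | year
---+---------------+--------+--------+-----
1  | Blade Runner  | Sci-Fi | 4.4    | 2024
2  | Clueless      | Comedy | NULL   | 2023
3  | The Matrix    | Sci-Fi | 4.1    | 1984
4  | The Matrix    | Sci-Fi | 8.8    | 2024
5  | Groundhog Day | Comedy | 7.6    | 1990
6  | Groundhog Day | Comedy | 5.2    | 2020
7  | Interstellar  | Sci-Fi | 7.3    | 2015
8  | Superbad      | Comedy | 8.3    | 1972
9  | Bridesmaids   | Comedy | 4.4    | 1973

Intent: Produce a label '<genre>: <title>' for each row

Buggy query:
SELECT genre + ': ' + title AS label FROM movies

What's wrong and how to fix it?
Bug: '+' is numeric addition; on text columns SQLite converts them to 0 instead of concatenating

Fix: Use the || operator for string concatenation

Corrected query:
SELECT genre || ': ' || title AS label FROM movies

Result:
label                
---------------------
Sci-Fi: Blade Runner 
Comedy: Clueless     
Sci-Fi: The Matrix   
Sci-Fi: The Matrix   
Comedy: Groundhog Day
Comedy: Groundhog Day
Sci-Fi: Interstellar 
Comedy: Superbad     
Comedy: Bridesmaids  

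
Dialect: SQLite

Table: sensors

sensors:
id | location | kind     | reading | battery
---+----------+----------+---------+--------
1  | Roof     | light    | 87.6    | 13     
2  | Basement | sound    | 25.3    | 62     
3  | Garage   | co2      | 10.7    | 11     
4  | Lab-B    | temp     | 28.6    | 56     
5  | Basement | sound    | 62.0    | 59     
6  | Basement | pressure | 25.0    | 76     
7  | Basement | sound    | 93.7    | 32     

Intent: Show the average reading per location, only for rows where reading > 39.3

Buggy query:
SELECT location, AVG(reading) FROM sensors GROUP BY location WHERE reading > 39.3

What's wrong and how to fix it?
Bug: Row-level WHERE must come before GROUP BY in the clause order

Fix: Move the WHERE clause before GROUP BY

Corrected query:
SELECT location, AVG(reading) FROM sensors WHERE reading > 39.3 GROUP BY location

Result:
location | AVG(reading)
---------+-------------
Basement | 77.85       
Roof     | 87.6        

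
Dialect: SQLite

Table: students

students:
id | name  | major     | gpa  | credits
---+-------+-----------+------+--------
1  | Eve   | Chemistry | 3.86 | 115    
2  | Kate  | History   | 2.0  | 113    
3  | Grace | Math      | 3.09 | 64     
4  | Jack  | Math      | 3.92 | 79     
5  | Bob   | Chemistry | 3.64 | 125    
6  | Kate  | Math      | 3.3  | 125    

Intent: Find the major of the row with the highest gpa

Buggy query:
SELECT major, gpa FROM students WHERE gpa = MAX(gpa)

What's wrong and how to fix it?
Bug: WHERE is evaluated per row; an aggregate over the whole table isn't defined there

Fix: Wrap MAX in a scalar subquery so WHERE compares against a single value

Corrected query:
SELECT major, gpa FROM students WHERE gpa = (SELECT MAX(gpa) FROM students)

Result:
major | gpa 
------+-----
Math  | 3.92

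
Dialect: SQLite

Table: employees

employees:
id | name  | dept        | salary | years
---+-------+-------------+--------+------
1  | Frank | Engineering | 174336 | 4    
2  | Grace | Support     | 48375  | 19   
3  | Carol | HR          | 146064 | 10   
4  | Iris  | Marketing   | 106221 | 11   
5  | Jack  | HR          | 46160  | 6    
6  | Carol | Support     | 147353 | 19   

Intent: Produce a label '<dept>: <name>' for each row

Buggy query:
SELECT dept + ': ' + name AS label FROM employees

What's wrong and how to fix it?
Bug: '+' is numeric addition; on text columns SQLite converts them to 0 instead of concatenating

Fix: Replace + with || to concatenate text

Corrected query:
SELECT dept || ': ' || name AS label FROM employees

Result:
label             
------------------
Engineering: Frank
Support: Grace    
HR: Carol         
Marketing: Iris   
HR: Jack          
Support: Carol    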